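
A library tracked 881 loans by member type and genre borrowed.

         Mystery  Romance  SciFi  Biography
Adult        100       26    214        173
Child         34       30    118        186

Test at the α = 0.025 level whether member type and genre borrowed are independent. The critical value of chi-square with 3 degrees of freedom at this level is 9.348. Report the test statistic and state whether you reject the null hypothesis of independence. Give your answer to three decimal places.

38.193; reject H₀

Row totals: 513, 368. Column totals: 134, 56, 332, 359. Grand total N = 881.
Expected counts (row total × column total / N):
  Adult, Mystery: 513×134/881 = 78.0272
  Adult, Romance: 513×56/881 = 32.6084
  Adult, SciFi: 513×332/881 = 193.3212
  Adult, Biography: 513×359/881 = 209.0431
  Child, Mystery: 368×134/881 = 55.9728
  Child, Romance: 368×56/881 = 23.3916
  Child, SciFi: 368×332/881 = 138.6788
  Child, Biography: 368×359/881 = 149.9569
Contributions (O − E)²/E:
  (100 − 78.0272)²/78.0272 = 6.1876
  (26 − 32.6084)²/32.6084 = 1.3393
  (214 − 193.3212)²/193.3212 = 2.2119
  (173 − 209.0431)²/209.0431 = 6.2145
  (34 − 55.9728)²/55.9728 = 8.6257
  (30 − 23.3916)²/23.3916 = 1.8670
  (118 − 138.6788)²/138.6788 = 3.0835
  (186 − 149.9569)²/149.9569 = 8.6632
χ² = 6.1876 + 1.3393 + 2.2119 + 6.2145 + 8.6257 + 1.8670 + 3.0835 + 8.6632 = 38.193
df = (2−1)(4−1) = 3. Since 38.193 > 9.348, reject the null hypothesis of independence at α = 0.025.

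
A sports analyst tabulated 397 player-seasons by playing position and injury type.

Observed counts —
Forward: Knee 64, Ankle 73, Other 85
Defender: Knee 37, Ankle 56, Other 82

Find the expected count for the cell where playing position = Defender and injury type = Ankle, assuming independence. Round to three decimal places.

56.864

Row total (Defender) = 175; column total (Ankle) = 129; grand total N = 397.
Expected count = (row total × column total) / N = 175 × 129 / 397 = 56.864.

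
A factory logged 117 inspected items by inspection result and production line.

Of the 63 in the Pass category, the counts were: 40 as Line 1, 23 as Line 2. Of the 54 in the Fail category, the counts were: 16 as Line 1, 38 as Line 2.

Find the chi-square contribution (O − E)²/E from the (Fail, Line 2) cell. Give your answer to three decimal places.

3.443

Row total (Fail) = 54; column total (Line 2) = 61; N = 117.
Expected count E = 54 × 61 / 117 = 28.15385.
Contribution = (O − E)²/E = (38 − 28.15385)² / 28.15385 = 3.443.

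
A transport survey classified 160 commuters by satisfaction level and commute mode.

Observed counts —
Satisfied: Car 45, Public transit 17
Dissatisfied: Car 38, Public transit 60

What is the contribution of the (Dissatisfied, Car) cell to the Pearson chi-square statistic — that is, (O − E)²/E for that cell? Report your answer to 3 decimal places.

Row total (Dissatisfied) = 98; column total (Car) = 83; N = 160.
Expected count E = 98 × 83 / 160 = 50.8375.
Contribution = (O − E)²/E = (38 − 50.8375)² / 50.8375 = 3.242.

3.242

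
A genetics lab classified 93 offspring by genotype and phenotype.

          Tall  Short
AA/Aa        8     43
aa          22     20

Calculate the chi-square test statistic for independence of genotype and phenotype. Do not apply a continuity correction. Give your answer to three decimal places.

Row totals: 51, 42. Column totals: 30, 63. Grand total N = 93.
Expected counts (row total × column total / N):
  AA/Aa, Tall: 51×30/93 = 16.4516
  AA/Aa, Short: 51×63/93 = 34.5484
  aa, Tall: 42×30/93 = 13.5484
  aa, Short: 42×63/93 = 28.4516
Contributions (O − E)²/E:
  (8 − 16.4516)²/16.4516 = 4.3418
  (43 − 34.5484)²/34.5484 = 2.0675
  (22 − 13.5484)²/13.5484 = 5.2722
  (20 − 28.4516)²/28.4516 = 2.5106
χ² = 4.3418 + 2.0675 + 5.2722 + 2.5106 = 14.192

14.192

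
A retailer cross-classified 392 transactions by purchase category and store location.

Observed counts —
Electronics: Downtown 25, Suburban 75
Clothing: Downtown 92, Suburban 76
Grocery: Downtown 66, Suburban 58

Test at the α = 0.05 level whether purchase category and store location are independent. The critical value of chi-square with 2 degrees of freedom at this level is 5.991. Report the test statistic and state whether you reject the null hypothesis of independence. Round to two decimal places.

Row totals: 100, 168, 124. Column totals: 183, 209. Grand total N = 392.
Expected counts (row total × column total / N):
  Electronics, Downtown: 100×183/392 = 46.684
  Electronics, Suburban: 100×209/392 = 53.316
  Clothing, Downtown: 168×183/392 = 78.429
  Clothing, Suburban: 168×209/392 = 89.571
  Grocery, Downtown: 124×183/392 = 57.888
  Grocery, Suburban: 124×209/392 = 66.112
Contributions (O − E)²/E:
  (25 − 46.684)²/46.684 = 10.0719
  (75 − 53.316)²/53.316 = 8.8190
  (92 − 78.429)²/78.429 = 2.3483
  (76 − 89.571)²/89.571 = 2.0562
  (66 − 57.888)²/57.888 = 1.1368
  (58 − 66.112)²/66.112 = 0.9953
χ² = 10.0719 + 8.8190 + 2.3483 + 2.0562 + 1.1368 + 0.9953 = 25.43
df = (3−1)(2−1) = 2. Since 25.43 > 5.991, reject the null hypothesis of independence at α = 0.05.

25.43; reject H₀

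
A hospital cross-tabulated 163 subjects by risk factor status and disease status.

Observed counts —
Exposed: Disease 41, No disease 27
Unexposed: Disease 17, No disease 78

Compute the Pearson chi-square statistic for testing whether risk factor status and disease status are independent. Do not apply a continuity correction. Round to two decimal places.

Row totals: 68, 95. Column totals: 58, 105. Grand total N = 163.
Expected counts (row total × column total / N):
  Exposed, Disease: 68×58/163 = 24.196
  Exposed, No disease: 68×105/163 = 43.804
  Unexposed, Disease: 95×58/163 = 33.804
  Unexposed, No disease: 95×105/163 = 61.196
Contributions (O − E)²/E:
  (41 − 24.196)²/24.196 = 11.6703
  (27 − 43.804)²/43.804 = 6.4463
  (17 − 33.804)²/33.804 = 8.3533
  (78 − 61.196)²/61.196 = 4.6143
χ² = 11.6703 + 6.4463 + 8.3533 + 4.6143 = 31.08

31.08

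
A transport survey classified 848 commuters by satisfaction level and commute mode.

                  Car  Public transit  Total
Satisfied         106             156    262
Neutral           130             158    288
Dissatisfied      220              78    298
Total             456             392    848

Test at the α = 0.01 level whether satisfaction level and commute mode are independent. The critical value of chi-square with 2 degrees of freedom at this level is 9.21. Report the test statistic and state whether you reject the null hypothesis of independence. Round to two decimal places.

75.53; reject H₀

Grand total N = 848.
Expected counts (row total × column total / N):
  Satisfied, Car: 262×456/848 = 140.887
  Satisfied, Public transit: 262×392/848 = 121.113
  Neutral, Car: 288×456/848 = 154.868
  Neutral, Public transit: 288×392/848 = 133.132
  Dissatisfied, Car: 298×456/848 = 160.245
  Dissatisfied, Public transit: 298×392/848 = 137.755
Contributions (O − E)²/E:
  (106 − 140.887)²/140.887 = 8.6389
  (156 − 121.113)²/121.113 = 10.0493
  (130 − 154.868)²/154.868 = 3.9932
  (158 − 133.132)²/133.132 = 4.6451
  (220 − 160.245)²/160.245 = 22.2825
  (78 − 137.755)²/137.755 = 25.9204
χ² = 8.6389 + 10.0493 + 3.9932 + 4.6451 + 22.2825 + 25.9204 = 75.53
df = (3−1)(2−1) = 2. Since 75.53 > 9.21, reject the null hypothesis of independence at α = 0.01.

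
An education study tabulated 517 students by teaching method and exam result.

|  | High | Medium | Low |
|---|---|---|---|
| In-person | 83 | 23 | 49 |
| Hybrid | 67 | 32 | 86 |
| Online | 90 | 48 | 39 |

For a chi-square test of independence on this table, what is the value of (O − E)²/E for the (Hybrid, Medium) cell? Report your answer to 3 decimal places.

0.640

Row total (Hybrid) = 185; column total (Medium) = 103; N = 517.
Expected count E = 185 × 103 / 517 = 36.8569.
Contribution = (O − E)²/E = (32 − 36.8569)² / 36.8569 = 0.640.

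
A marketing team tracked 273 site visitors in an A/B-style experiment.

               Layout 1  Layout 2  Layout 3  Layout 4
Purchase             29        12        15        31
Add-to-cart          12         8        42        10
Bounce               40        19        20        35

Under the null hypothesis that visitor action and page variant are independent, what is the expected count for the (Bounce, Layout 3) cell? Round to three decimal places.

32.154

Row total (Bounce) = 114; column total (Layout 3) = 77; grand total N = 273.
Expected count = (row total × column total) / N = 114 × 77 / 273 = 32.154.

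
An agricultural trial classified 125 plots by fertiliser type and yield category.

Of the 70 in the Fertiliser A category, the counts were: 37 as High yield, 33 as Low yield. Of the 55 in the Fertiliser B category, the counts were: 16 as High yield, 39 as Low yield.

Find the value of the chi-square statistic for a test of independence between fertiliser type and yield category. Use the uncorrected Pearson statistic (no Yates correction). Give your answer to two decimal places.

Row totals: 70, 55. Column totals: 53, 72. Grand total N = 125.
Expected counts (row total × column total / N):
  Fertiliser A, High yield: 70×53/125 = 29.680
  Fertiliser A, Low yield: 70×72/125 = 40.320
  Fertiliser B, High yield: 55×53/125 = 23.320
  Fertiliser B, Low yield: 55×72/125 = 31.680
Contributions (O − E)²/E:
  (37 − 29.680)²/29.680 = 1.8053
  (33 − 40.320)²/40.320 = 1.3289
  (16 − 23.320)²/23.320 = 2.2977
  (39 − 31.680)²/31.680 = 1.6914
χ² = 1.8053 + 1.3289 + 2.2977 + 1.6914 = 7.12

7.12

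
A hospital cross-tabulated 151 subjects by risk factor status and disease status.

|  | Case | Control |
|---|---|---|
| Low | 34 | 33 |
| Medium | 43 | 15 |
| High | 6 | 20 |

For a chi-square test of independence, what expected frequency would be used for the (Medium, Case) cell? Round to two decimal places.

31.88

Row total (Medium) = 58; column total (Case) = 83; grand total N = 151.
Expected count = (row total × column total) / N = 58 × 83 / 151 = 31.88.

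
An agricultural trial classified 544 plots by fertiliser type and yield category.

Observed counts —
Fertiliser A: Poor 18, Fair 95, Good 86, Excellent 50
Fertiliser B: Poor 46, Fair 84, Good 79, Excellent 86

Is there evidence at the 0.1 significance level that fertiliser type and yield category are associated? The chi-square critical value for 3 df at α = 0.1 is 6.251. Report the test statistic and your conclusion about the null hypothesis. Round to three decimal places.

Row totals: 249, 295. Column totals: 64, 179, 165, 136. Grand total N = 544.
Expected counts (row total × column total / N):
  Fertiliser A, Poor: 249×64/544 = 29.2941
  Fertiliser A, Fair: 249×179/544 = 81.9320
  Fertiliser A, Good: 249×165/544 = 75.5239
  Fertiliser A, Excellent: 249×136/544 = 62.2500
  Fertiliser B, Poor: 295×64/544 = 34.7059
  Fertiliser B, Fair: 295×179/544 = 97.0680
  Fertiliser B, Good: 295×165/544 = 89.4761
  Fertiliser B, Excellent: 295×136/544 = 73.7500
Contributions (O − E)²/E:
  (18 − 29.2941)²/29.2941 = 4.3543
  (95 − 81.9320)²/81.9320 = 2.0843
  (86 − 75.5239)²/75.5239 = 1.4532
  (50 − 62.2500)²/62.2500 = 2.4106
  (46 − 34.7059)²/34.7059 = 3.6754
  (84 − 97.0680)²/97.0680 = 1.7593
  (79 − 89.4761)²/89.4761 = 1.2266
  (86 − 73.7500)²/73.7500 = 2.0347
χ² = 4.3543 + 2.0843 + 1.4532 + 2.4106 + 3.6754 + 1.7593 + 1.2266 + 2.0347 = 18.998
df = (2−1)(4−1) = 3. Since 18.998 > 6.251, reject the null hypothesis of independence at α = 0.1.

18.998; reject H₀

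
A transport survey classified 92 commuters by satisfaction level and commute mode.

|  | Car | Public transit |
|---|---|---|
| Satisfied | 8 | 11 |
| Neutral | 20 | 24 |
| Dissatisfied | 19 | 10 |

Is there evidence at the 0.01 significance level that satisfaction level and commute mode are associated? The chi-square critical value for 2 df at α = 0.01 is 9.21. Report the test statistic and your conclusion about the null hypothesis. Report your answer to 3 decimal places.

Row totals: 19, 44, 29. Column totals: 47, 45. Grand total N = 92.
Expected counts (row total × column total / N):
  Satisfied, Car: 19×47/92 = 9.7065
  Satisfied, Public transit: 19×45/92 = 9.2935
  Neutral, Car: 44×47/92 = 22.4783
  Neutral, Public transit: 44×45/92 = 21.5217
  Dissatisfied, Car: 29×47/92 = 14.8152
  Dissatisfied, Public transit: 29×45/92 = 14.1848
Contributions (O − E)²/E:
  (8 − 9.7065)²/9.7065 = 0.3000
  (11 − 9.2935)²/9.2935 = 0.3134
  (20 − 22.4783)²/22.4783 = 0.2732
  (24 − 21.5217)²/21.5217 = 0.2854
  (19 − 14.8152)²/14.8152 = 1.1821
  (10 − 14.1848)²/14.1848 = 1.2346
χ² = 0.3000 + 0.3134 + 0.2732 + 0.2854 + 1.1821 + 1.2346 = 3.589
df = (3−1)(2−1) = 2. Since 3.589 < 9.21, fail to reject the null hypothesis of independence at α = 0.01.

3.589; fail to reject H₀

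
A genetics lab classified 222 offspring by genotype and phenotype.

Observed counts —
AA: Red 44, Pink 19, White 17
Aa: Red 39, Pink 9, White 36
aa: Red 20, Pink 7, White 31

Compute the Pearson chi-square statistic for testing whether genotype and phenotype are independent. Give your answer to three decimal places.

18.260

Row totals: 80, 84, 58. Column totals: 103, 35, 84. Grand total N = 222.
Expected counts (row total × column total / N):
  AA, Red: 80×103/222 = 37.1171
  AA, Pink: 80×35/222 = 12.6126
  AA, White: 80×84/222 = 30.2703
  Aa, Red: 84×103/222 = 38.9730
  Aa, Pink: 84×35/222 = 13.2432
  Aa, White: 84×84/222 = 31.7838
  aa, Red: 58×103/222 = 26.9099
  aa, Pink: 58×35/222 = 9.1441
  aa, White: 58×84/222 = 21.9459
Contributions (O − E)²/E:
  (44 − 37.1171)²/37.1171 = 1.2763
  (19 − 12.6126)²/12.6126 = 3.2348
  (17 − 30.2703)²/30.2703 = 5.8176
  (39 − 38.9730)²/38.9730 = 0.0000
  (9 − 13.2432)²/13.2432 = 1.3595
  (36 − 31.7838)²/31.7838 = 0.5593
  (20 − 26.9099)²/26.9099 = 1.7743
  (7 − 9.1441)²/9.1441 = 0.5027
  (31 − 21.9459)²/21.9459 = 3.7354
χ² = 1.2763 + 3.2348 + 5.8176 + 0.0000 + 1.3595 + 0.5593 + 1.7743 + 0.5027 + 3.7354 = 18.260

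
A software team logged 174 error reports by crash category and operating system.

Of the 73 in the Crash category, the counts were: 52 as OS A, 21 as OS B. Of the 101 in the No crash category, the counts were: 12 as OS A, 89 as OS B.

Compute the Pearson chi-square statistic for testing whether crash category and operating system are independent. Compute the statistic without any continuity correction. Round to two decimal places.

64.19

Row totals: 73, 101. Column totals: 64, 110. Grand total N = 174.
Expected counts (row total × column total / N):
  Crash, OS A: 73×64/174 = 26.8506
  Crash, OS B: 73×110/174 = 46.1494
  No crash, OS A: 101×64/174 = 37.1494
  No crash, OS B: 101×110/174 = 63.8506
Contributions (O − E)²/E:
  (52 − 26.8506)²/26.8506 = 23.5560
  (21 − 46.1494)²/46.1494 = 13.7053
  (12 − 37.1494)²/37.1494 = 17.0256
  (89 − 63.8506)²/63.8506 = 9.9058
χ² = 23.5560 + 13.7053 + 17.0256 + 9.9058 = 64.19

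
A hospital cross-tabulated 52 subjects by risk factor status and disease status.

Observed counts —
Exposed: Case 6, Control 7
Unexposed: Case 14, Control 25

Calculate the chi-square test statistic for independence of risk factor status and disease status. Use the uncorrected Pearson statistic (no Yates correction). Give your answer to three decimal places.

Row totals: 13, 39. Column totals: 20, 32. Grand total N = 52.
Expected counts (row total × column total / N):
  Exposed, Case: 13×20/52 = 5.0000
  Exposed, Control: 13×32/52 = 8.0000
  Unexposed, Case: 39×20/52 = 15.0000
  Unexposed, Control: 39×32/52 = 24.0000
Contributions (O − E)²/E:
  (6 − 5.0000)²/5.0000 = 0.2000
  (7 − 8.0000)²/8.0000 = 0.1250
  (14 − 15.0000)²/15.0000 = 0.0667
  (25 − 24.0000)²/24.0000 = 0.0417
χ² = 0.2000 + 0.1250 + 0.0667 + 0.0417 = 0.433

0.433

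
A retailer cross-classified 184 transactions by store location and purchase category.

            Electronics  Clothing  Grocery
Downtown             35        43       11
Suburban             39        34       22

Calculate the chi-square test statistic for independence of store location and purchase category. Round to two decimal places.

Row totals: 89, 95. Column totals: 74, 77, 33. Grand total N = 184.
Expected counts (row total × column total / N):
  Downtown, Electronics: 89×74/184 = 35.793
  Downtown, Clothing: 89×77/184 = 37.245
  Downtown, Grocery: 89×33/184 = 15.962
  Suburban, Electronics: 95×74/184 = 38.207
  Suburban, Clothing: 95×77/184 = 39.755
  Suburban, Grocery: 95×33/184 = 17.038
Contributions (O − E)²/E:
  (35 − 35.793)²/35.793 = 0.0176
  (43 − 37.245)²/37.245 = 0.8892
  (11 − 15.962)²/15.962 = 1.5425
  (39 − 38.207)²/38.207 = 0.0165
  (34 − 39.755)²/39.755 = 0.8331
  (22 − 17.038)²/17.038 = 1.4451
χ² = 0.0176 + 0.8892 + 1.5425 + 0.0165 + 0.8331 + 1.4451 = 4.74

4.74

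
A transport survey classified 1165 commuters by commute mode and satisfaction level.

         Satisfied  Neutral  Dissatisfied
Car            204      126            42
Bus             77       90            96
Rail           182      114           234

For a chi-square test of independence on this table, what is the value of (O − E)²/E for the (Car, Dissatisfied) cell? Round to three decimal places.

49.635

Row total (Car) = 372; column total (Dissatisfied) = 372; N = 1165.
Expected count E = 372 × 372 / 1165 = 118.7845.
Contribution = (O − E)²/E = (42 − 118.7845)² / 118.7845 = 49.635.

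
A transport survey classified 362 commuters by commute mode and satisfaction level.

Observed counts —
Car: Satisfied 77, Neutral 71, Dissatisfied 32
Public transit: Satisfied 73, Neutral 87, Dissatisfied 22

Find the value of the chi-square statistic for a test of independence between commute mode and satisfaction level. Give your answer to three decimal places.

3.568

Row totals: 180, 182. Column totals: 150, 158, 54. Grand total N = 362.
Expected counts (row total × column total / N):
  Car, Satisfied: 180×150/362 = 74.5856
  Car, Neutral: 180×158/362 = 78.5635
  Car, Dissatisfied: 180×54/362 = 26.8508
  Public transit, Satisfied: 182×150/362 = 75.4144
  Public transit, Neutral: 182×158/362 = 79.4365
  Public transit, Dissatisfied: 182×54/362 = 27.1492
Contributions (O − E)²/E:
  (77 − 74.5856)²/74.5856 = 0.0782
  (71 − 78.5635)²/78.5635 = 0.7282
  (32 − 26.8508)²/26.8508 = 0.9875
  (73 − 75.4144)²/75.4144 = 0.0773
  (87 − 79.4365)²/79.4365 = 0.7202
  (22 − 27.1492)²/27.1492 = 0.9766
χ² = 0.0782 + 0.7282 + 0.9875 + 0.0773 + 0.7202 + 0.9766 = 3.568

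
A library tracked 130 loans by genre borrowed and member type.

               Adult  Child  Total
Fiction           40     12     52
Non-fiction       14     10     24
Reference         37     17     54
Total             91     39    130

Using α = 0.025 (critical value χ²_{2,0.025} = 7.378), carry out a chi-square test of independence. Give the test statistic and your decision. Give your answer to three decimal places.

Grand total N = 130.
Expected counts (row total × column total / N):
  Fiction, Adult: 52×91/130 = 36.4000
  Fiction, Child: 52×39/130 = 15.6000
  Non-fiction, Adult: 24×91/130 = 16.8000
  Non-fiction, Child: 24×39/130 = 7.2000
  Reference, Adult: 54×91/130 = 37.8000
  Reference, Child: 54×39/130 = 16.2000
Contributions (O − E)²/E:
  (40 − 36.4000)²/36.4000 = 0.3560
  (12 − 15.6000)²/15.6000 = 0.8308
  (14 − 16.8000)²/16.8000 = 0.4667
  (10 − 7.2000)²/7.2000 = 1.0889
  (37 − 37.8000)²/37.8000 = 0.0169
  (17 − 16.2000)²/16.2000 = 0.0395
χ² = 0.3560 + 0.8308 + 0.4667 + 1.0889 + 0.0169 + 0.0395 = 2.799
df = (3−1)(2−1) = 2. Since 2.799 < 7.378, fail to reject the null hypothesis of independence at α = 0.025.

2.799; fail to reject H₀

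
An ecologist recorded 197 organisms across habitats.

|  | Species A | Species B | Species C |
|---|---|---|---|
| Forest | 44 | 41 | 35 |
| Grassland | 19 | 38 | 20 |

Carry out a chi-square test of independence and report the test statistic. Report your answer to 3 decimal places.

Row totals: 120, 77. Column totals: 63, 79, 55. Grand total N = 197.
Expected counts (row total × column total / N):
  Forest, Species A: 120×63/197 = 38.3756
  Forest, Species B: 120×79/197 = 48.1218
  Forest, Species C: 120×55/197 = 33.5025
  Grassland, Species A: 77×63/197 = 24.6244
  Grassland, Species B: 77×79/197 = 30.8782
  Grassland, Species C: 77×55/197 = 21.4975
Contributions (O − E)²/E:
  (44 − 38.3756)²/38.3756 = 0.8243
  (41 − 48.1218)²/48.1218 = 1.0540
  (35 − 33.5025)²/33.5025 = 0.0669
  (19 − 24.6244)²/24.6244 = 1.2847
  (38 − 30.8782)²/30.8782 = 1.6426
  (20 − 21.4975)²/21.4975 = 0.1043
χ² = 0.8243 + 1.0540 + 0.0669 + 1.2847 + 1.6426 + 0.1043 = 4.977

4.977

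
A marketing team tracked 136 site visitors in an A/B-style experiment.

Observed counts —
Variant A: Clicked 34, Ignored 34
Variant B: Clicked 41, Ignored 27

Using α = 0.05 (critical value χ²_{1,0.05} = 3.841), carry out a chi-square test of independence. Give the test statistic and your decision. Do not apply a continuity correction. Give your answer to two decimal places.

Row totals: 68, 68. Column totals: 75, 61. Grand total N = 136.
Expected counts (row total × column total / N):
  Variant A, Clicked: 68×75/136 = 37.500
  Variant A, Ignored: 68×61/136 = 30.500
  Variant B, Clicked: 68×75/136 = 37.500
  Variant B, Ignored: 68×61/136 = 30.500
Contributions (O − E)²/E:
  (34 − 37.500)²/37.500 = 0.3267
  (34 − 30.500)²/30.500 = 0.4016
  (41 − 37.500)²/37.500 = 0.3267
  (27 − 30.500)²/30.500 = 0.4016
χ² = 0.3267 + 0.4016 + 0.3267 + 0.4016 = 1.46
df = (2−1)(2−1) = 1. Since 1.46 < 3.841, fail to reject the null hypothesis of independence at α = 0.05.

1.46; fail to reject H₀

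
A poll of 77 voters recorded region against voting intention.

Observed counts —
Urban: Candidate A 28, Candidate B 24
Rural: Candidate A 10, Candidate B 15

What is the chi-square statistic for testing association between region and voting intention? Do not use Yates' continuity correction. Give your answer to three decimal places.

1.295

Row totals: 52, 25. Column totals: 38, 39. Grand total N = 77.
Expected counts (row total × column total / N):
  Urban, Candidate A: 52×38/77 = 25.6623
  Urban, Candidate B: 52×39/77 = 26.3377
  Rural, Candidate A: 25×38/77 = 12.3377
  Rural, Candidate B: 25×39/77 = 12.6623
Contributions (O − E)²/E:
  (28 − 25.6623)²/25.6623 = 0.2130
  (24 − 26.3377)²/26.3377 = 0.2075
  (10 − 12.3377)²/12.3377 = 0.4429
  (15 − 12.6623)²/12.6623 = 0.4316
χ² = 0.2130 + 0.2075 + 0.4429 + 0.4316 = 1.295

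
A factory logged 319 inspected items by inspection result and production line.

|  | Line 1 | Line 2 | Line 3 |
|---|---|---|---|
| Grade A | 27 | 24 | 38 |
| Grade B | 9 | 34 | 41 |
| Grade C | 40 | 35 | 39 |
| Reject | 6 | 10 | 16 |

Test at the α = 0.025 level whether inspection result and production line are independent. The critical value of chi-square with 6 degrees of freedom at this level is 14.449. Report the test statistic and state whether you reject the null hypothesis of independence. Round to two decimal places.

Row totals: 89, 84, 114, 32. Column totals: 82, 103, 134. Grand total N = 319.
Expected counts (row total × column total / N):
  Grade A, Line 1: 89×82/319 = 22.878
  Grade A, Line 2: 89×103/319 = 28.737
  Grade A, Line 3: 89×134/319 = 37.386
  Grade B, Line 1: 84×82/319 = 21.592
  Grade B, Line 2: 84×103/319 = 27.122
  Grade B, Line 3: 84×134/319 = 35.285
  Grade C, Line 1: 114×82/319 = 29.304
  Grade C, Line 2: 114×103/319 = 36.809
  Grade C, Line 3: 114×134/319 = 47.887
  Reject, Line 1: 32×82/319 = 8.226
  Reject, Line 2: 32×103/319 = 10.332
  Reject, Line 3: 32×134/319 = 13.442
Contributions (O − E)²/E:
  (27 − 22.878)²/22.878 = 0.7427
  (24 − 28.737)²/28.737 = 0.7808
  (38 − 37.386)²/37.386 = 0.0101
  (9 − 21.592)²/21.592 = 7.3434
  (34 − 27.122)²/27.122 = 1.7442
  (41 − 35.285)²/35.285 = 0.9256
  (40 − 29.304)²/29.304 = 3.9041
  (35 − 36.809)²/36.809 = 0.0889
  (39 − 47.887)²/47.887 = 1.6493
  (6 − 8.226)²/8.226 = 0.6024
  (10 − 10.332)²/10.332 = 0.0107
  (16 − 13.442)²/13.442 = 0.4868
χ² = 0.7427 + 0.7808 + 0.0101 + 7.3434 + 1.7442 + 0.9256 + 3.9041 + 0.0889 + 1.6493 + 0.6024 + 0.0107 + 0.4868 = 18.29
df = (4−1)(3−1) = 6. Since 18.29 > 14.449, reject the null hypothesis of independence at α = 0.025.

18.29; reject H₀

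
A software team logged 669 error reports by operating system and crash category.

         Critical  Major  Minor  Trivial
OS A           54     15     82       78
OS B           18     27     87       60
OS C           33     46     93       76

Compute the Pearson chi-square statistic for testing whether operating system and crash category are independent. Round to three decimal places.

31.227

Row totals: 229, 192, 248. Column totals: 105, 88, 262, 214. Grand total N = 669.
Expected counts (row total × column total / N):
  OS A, Critical: 229×105/669 = 35.9417
  OS A, Major: 229×88/669 = 30.1226
  OS A, Minor: 229×262/669 = 89.6831
  OS A, Trivial: 229×214/669 = 73.2526
  OS B, Critical: 192×105/669 = 30.1345
  OS B, Major: 192×88/669 = 25.2556
  OS B, Minor: 192×262/669 = 75.1928
  OS B, Trivial: 192×214/669 = 61.4170
  OS C, Critical: 248×105/669 = 38.9238
  OS C, Major: 248×88/669 = 32.6218
  OS C, Minor: 248×262/669 = 97.1241
  OS C, Trivial: 248×214/669 = 79.3303
Contributions (O − E)²/E:
  (54 − 35.9417)²/35.9417 = 9.0731
  (15 − 30.1226)²/30.1226 = 7.5921
  (82 − 89.6831)²/89.6831 = 0.6582
  (78 − 73.2526)²/73.2526 = 0.3077
  (18 − 30.1345)²/30.1345 = 4.8863
  (27 − 25.2556)²/25.2556 = 0.1205
  (87 − 75.1928)²/75.1928 = 1.8540
  (60 − 61.4170)²/61.4170 = 0.0327
  (33 − 38.9238)²/38.9238 = 0.9015
  (46 − 32.6218)²/32.6218 = 5.4864
  (93 − 97.1241)²/97.1241 = 0.1751
  (76 − 79.3303)²/79.3303 = 0.1398
χ² = 9.0731 + 7.5921 + 0.6582 + 0.3077 + 4.8863 + 0.1205 + 1.8540 + 0.0327 + 0.9015 + 5.4864 + 0.1751 + 0.1398 = 31.227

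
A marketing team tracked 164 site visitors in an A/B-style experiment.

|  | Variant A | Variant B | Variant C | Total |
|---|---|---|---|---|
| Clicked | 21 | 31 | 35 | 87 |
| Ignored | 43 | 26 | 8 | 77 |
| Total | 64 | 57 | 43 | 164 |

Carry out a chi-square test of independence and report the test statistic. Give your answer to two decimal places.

24.44

Grand total N = 164.
Expected counts (row total × column total / N):
  Clicked, Variant A: 87×64/164 = 33.951
  Clicked, Variant B: 87×57/164 = 30.238
  Clicked, Variant C: 87×43/164 = 22.811
  Ignored, Variant A: 77×64/164 = 30.049
  Ignored, Variant B: 77×57/164 = 26.762
  Ignored, Variant C: 77×43/164 = 20.189
Contributions (O − E)²/E:
  (21 − 33.951)²/33.951 = 4.9403
  (31 − 30.238)²/30.238 = 0.0192
  (35 − 22.811)²/22.811 = 6.5132
  (43 − 30.049)²/30.049 = 5.5818
  (26 − 26.762)²/26.762 = 0.0217
  (8 − 20.189)²/20.189 = 7.3590
χ² = 4.9403 + 0.0192 + 6.5132 + 5.5818 + 0.0217 + 7.3590 = 24.44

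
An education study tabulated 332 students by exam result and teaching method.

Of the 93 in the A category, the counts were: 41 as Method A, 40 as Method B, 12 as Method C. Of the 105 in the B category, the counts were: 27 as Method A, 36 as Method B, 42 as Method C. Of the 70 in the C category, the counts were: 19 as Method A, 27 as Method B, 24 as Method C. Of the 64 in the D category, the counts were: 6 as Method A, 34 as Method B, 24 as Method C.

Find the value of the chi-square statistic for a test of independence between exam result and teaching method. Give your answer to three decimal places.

Row totals: 93, 105, 70, 64. Column totals: 93, 137, 102. Grand total N = 332.
Expected counts (row total × column total / N):
  A, Method A: 93×93/332 = 26.0512
  A, Method B: 93×137/332 = 38.3765
  A, Method C: 93×102/332 = 28.5723
  B, Method A: 105×93/332 = 29.4127
  B, Method B: 105×137/332 = 43.3283
  B, Method C: 105×102/332 = 32.2590
  C, Method A: 70×93/332 = 19.6084
  C, Method B: 70×137/332 = 28.8855
  C, Method C: 70×102/332 = 21.5060
  D, Method A: 64×93/332 = 17.9277
  D, Method B: 64×137/332 = 26.4096
  D, Method C: 64×102/332 = 19.6627
Contributions (O − E)²/E:
  (41 − 26.0512)²/26.0512 = 8.5780
  (40 − 38.3765)²/38.3765 = 0.0687
  (12 − 28.5723)²/28.5723 = 9.6121
  (27 − 29.4127)²/29.4127 = 0.1979
  (36 − 43.3283)²/43.3283 = 1.2395
  (42 − 32.2590)²/32.2590 = 2.9414
  (19 − 19.6084)²/19.6084 = 0.0189
  (27 − 28.8855)²/28.8855 = 0.1231
  (24 − 21.5060)²/21.5060 = 0.2892
  (6 − 17.9277)²/17.9277 = 7.9358
  (34 − 26.4096)²/26.4096 = 2.1816
  (24 − 19.6627)²/19.6627 = 0.9567
χ² = 8.5780 + 0.0687 + 9.6121 + 0.1979 + 1.2395 + 2.9414 + 0.0189 + 0.1231 + 0.2892 + 7.9358 + 2.1816 + 0.9567 = 34.143

34.143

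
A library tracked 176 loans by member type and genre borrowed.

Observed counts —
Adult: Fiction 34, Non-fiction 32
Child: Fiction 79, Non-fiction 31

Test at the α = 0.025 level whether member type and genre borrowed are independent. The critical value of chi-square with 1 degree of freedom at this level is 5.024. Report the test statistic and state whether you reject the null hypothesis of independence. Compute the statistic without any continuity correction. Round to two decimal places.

7.40; reject H₀

Row totals: 66, 110. Column totals: 113, 63. Grand total N = 176.
Expected counts (row total × column total / N):
  Adult, Fiction: 66×113/176 = 42.375
  Adult, Non-fiction: 66×63/176 = 23.625
  Child, Fiction: 110×113/176 = 70.625
  Child, Non-fiction: 110×63/176 = 39.375
Contributions (O − E)²/E:
  (34 − 42.375)²/42.375 = 1.6552
  (32 − 23.625)²/23.625 = 2.9689
  (79 − 70.625)²/70.625 = 0.9931
  (31 − 39.375)²/39.375 = 1.7813
χ² = 1.6552 + 2.9689 + 0.9931 + 1.7813 = 7.40
df = (2−1)(2−1) = 1. Since 7.40 > 5.024, reject the null hypothesis of independence at α = 0.025.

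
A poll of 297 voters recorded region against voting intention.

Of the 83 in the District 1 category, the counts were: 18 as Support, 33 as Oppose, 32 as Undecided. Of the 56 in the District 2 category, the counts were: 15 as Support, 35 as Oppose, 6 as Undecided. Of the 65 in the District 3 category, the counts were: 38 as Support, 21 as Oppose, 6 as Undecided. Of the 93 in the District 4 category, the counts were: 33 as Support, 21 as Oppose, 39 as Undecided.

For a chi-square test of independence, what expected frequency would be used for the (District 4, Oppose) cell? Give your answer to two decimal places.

34.44

Row total (District 4) = 93; column total (Oppose) = 110; grand total N = 297.
Expected count = (row total × column total) / N = 93 × 110 / 297 = 34.44.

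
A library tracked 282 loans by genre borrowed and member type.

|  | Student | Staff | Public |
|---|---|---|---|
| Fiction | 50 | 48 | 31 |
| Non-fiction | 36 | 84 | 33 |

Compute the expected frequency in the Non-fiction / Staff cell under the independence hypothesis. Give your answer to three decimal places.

71.617

Row total (Non-fiction) = 153; column total (Staff) = 132; grand total N = 282.
Expected count = (row total × column total) / N = 153 × 132 / 282 = 71.617.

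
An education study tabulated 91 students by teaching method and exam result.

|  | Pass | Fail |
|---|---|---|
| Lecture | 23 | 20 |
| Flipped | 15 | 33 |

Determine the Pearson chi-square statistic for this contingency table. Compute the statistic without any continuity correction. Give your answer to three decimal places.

4.612

Row totals: 43, 48. Column totals: 38, 53. Grand total N = 91.
Expected counts (row total × column total / N):
  Lecture, Pass: 43×38/91 = 17.9560
  Lecture, Fail: 43×53/91 = 25.0440
  Flipped, Pass: 48×38/91 = 20.0440
  Flipped, Fail: 48×53/91 = 27.9560
Contributions (O − E)²/E:
  (23 − 17.9560)²/17.9560 = 1.4169
  (20 − 25.0440)²/25.0440 = 1.0159
  (15 − 20.0440)²/20.0440 = 1.2693
  (33 − 27.9560)²/27.9560 = 0.9101
χ² = 1.4169 + 1.0159 + 1.2693 + 0.9101 = 4.612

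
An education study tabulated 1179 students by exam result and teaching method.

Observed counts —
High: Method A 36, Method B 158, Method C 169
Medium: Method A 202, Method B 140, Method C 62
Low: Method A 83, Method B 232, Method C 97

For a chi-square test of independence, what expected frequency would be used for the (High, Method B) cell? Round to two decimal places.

163.18

Row total (High) = 363; column total (Method B) = 530; grand total N = 1179.
Expected count = (row total × column total) / N = 363 × 530 / 1179 = 163.18.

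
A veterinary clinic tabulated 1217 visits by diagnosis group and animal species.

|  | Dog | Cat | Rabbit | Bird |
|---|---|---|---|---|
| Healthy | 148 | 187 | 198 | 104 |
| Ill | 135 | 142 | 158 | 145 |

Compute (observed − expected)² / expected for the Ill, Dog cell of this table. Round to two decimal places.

0.00

Row total (Ill) = 580; column total (Dog) = 283; N = 1217.
Expected count E = 580 × 283 / 1217 = 134.873.
Contribution = (O − E)²/E = (135 − 134.873)² / 134.873 = 0.00.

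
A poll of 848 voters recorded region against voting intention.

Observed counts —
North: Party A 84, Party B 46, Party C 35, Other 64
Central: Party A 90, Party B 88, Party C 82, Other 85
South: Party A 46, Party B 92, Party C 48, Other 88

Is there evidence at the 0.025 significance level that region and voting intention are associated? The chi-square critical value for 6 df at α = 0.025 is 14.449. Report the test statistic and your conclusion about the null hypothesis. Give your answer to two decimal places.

Row totals: 229, 345, 274. Column totals: 220, 226, 165, 237. Grand total N = 848.
Expected counts (row total × column total / N):
  North, Party A: 229×220/848 = 59.410
  North, Party B: 229×226/848 = 61.031
  North, Party C: 229×165/848 = 44.558
  North, Other: 229×237/848 = 64.001
  Central, Party A: 345×220/848 = 89.505
  Central, Party B: 345×226/848 = 91.946
  Central, Party C: 345×165/848 = 67.129
  Central, Other: 345×237/848 = 96.421
  South, Party A: 274×220/848 = 71.085
  South, Party B: 274×226/848 = 73.024
  South, Party C: 274×165/848 = 53.314
  South, Other: 274×237/848 = 76.578
Contributions (O − E)²/E:
  (84 − 59.410)²/59.410 = 10.1779
  (46 − 61.031)²/61.031 = 3.7019
  (35 − 44.558)²/44.558 = 2.0503
  (64 − 64.001)²/64.001 = 0.0000
  (90 − 89.505)²/89.505 = 0.0027
  (88 − 91.946)²/91.946 = 0.1693
  (82 − 67.129)²/67.129 = 3.2944
  (85 − 96.421)²/96.421 = 1.3528
  (46 − 71.085)²/71.085 = 8.8522
  (92 − 73.024)²/73.024 = 4.9311
  (48 − 53.314)²/53.314 = 0.5297
  (88 − 76.578)²/76.578 = 1.7036
χ² = 10.1779 + 3.7019 + 2.0503 + 0.0000 + 0.0027 + 0.1693 + 3.2944 + 1.3528 + 8.8522 + 4.9311 + 0.5297 + 1.7036 = 36.77
df = (3−1)(4−1) = 6. Since 36.77 > 14.449, reject the null hypothesis of independence at α = 0.025.

36.77; reject H₀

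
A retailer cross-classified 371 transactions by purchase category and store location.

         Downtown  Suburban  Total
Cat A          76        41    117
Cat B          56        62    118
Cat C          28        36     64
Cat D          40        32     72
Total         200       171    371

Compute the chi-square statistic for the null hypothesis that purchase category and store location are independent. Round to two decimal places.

10.46

Grand total N = 371.
Expected counts (row total × column total / N):
  Cat A, Downtown: 117×200/371 = 63.0728
  Cat A, Suburban: 117×171/371 = 53.9272
  Cat B, Downtown: 118×200/371 = 63.6119
  Cat B, Suburban: 118×171/371 = 54.3881
  Cat C, Downtown: 64×200/371 = 34.5013
  Cat C, Suburban: 64×171/371 = 29.4987
  Cat D, Downtown: 72×200/371 = 38.8140
  Cat D, Suburban: 72×171/371 = 33.1860
Contributions (O − E)²/E:
  (76 − 63.0728)²/63.0728 = 2.6495
  (41 − 53.9272)²/53.9272 = 3.0989
  (56 − 63.6119)²/63.6119 = 0.9109
  (62 − 54.3881)²/54.3881 = 1.0653
  (28 − 34.5013)²/34.5013 = 1.2251
  (36 − 29.4987)²/29.4987 = 1.4328
  (40 − 38.8140)²/38.8140 = 0.0362
  (32 − 33.1860)²/33.1860 = 0.0424
χ² = 2.6495 + 3.0989 + 0.9109 + 1.0653 + 1.2251 + 1.4328 + 0.0362 + 0.0424 = 10.46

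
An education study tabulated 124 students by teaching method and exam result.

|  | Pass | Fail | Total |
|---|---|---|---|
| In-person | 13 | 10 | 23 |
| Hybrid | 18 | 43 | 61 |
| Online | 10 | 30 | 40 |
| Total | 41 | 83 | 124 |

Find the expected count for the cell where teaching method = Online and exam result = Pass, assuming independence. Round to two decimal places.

13.23

Row total (Online) = 40; column total (Pass) = 41; grand total N = 124.
Expected count = (row total × column total) / N = 40 × 41 / 124 = 13.23.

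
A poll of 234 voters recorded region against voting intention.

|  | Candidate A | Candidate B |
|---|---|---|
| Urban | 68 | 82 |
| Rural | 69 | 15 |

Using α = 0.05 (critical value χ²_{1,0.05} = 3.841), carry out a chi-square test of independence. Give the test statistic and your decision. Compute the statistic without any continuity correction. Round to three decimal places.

Row totals: 150, 84. Column totals: 137, 97. Grand total N = 234.
Expected counts (row total × column total / N):
  Urban, Candidate A: 150×137/234 = 87.8205
  Urban, Candidate B: 150×97/234 = 62.1795
  Rural, Candidate A: 84×137/234 = 49.1795
  Rural, Candidate B: 84×97/234 = 34.8205
Contributions (O − E)²/E:
  (68 − 87.8205)²/87.8205 = 4.4734
  (82 − 62.1795)²/62.1795 = 6.3180
  (69 − 49.1795)²/49.1795 = 7.9881
  (15 − 34.8205)²/34.8205 = 11.2822
χ² = 4.4734 + 6.3180 + 7.9881 + 11.2822 = 30.062
df = (2−1)(2−1) = 1. Since 30.062 > 3.841, reject the null hypothesis of independence at α = 0.05.

30.062; reject H₀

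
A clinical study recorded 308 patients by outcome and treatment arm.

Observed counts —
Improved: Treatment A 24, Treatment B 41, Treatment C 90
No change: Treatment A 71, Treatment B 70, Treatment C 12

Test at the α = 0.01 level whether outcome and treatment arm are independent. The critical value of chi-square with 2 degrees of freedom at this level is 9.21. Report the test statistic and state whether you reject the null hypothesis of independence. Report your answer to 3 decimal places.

Row totals: 155, 153. Column totals: 95, 111, 102. Grand total N = 308.
Expected counts (row total × column total / N):
  Improved, Treatment A: 155×95/308 = 47.80844
  Improved, Treatment B: 155×111/308 = 55.86039
  Improved, Treatment C: 155×102/308 = 51.33117
  No change, Treatment A: 153×95/308 = 47.19156
  No change, Treatment B: 153×111/308 = 55.13961
  No change, Treatment C: 153×102/308 = 50.66883
Contributions (O − E)²/E:
  (24 − 47.80844)²/47.80844 = 11.8565
  (41 − 55.86039)²/55.86039 = 3.9533
  (90 − 51.33117)²/51.33117 = 29.1300
  (71 − 47.19156)²/47.19156 = 12.0115
  (70 − 55.13961)²/55.13961 = 4.0049
  (12 − 50.66883)²/50.66883 = 29.5108
χ² = 11.8565 + 3.9533 + 29.1300 + 12.0115 + 4.0049 + 29.5108 = 90.467
df = (2−1)(3−1) = 2. Since 90.467 > 9.21, reject the null hypothesis of independence at α = 0.01.

90.467; reject H₀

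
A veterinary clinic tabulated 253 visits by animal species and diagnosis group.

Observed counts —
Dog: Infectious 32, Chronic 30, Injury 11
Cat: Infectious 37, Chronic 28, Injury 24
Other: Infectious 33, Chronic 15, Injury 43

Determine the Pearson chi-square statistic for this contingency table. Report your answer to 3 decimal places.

Row totals: 73, 89, 91. Column totals: 102, 73, 78. Grand total N = 253.
Expected counts (row total × column total / N):
  Dog, Infectious: 73×102/253 = 29.43083
  Dog, Chronic: 73×73/253 = 21.06324
  Dog, Injury: 73×78/253 = 22.50593
  Cat, Infectious: 89×102/253 = 35.88142
  Cat, Chronic: 89×73/253 = 25.67984
  Cat, Injury: 89×78/253 = 27.43874
  Other, Infectious: 91×102/253 = 36.68775
  Other, Chronic: 91×73/253 = 26.25692
  Other, Injury: 91×78/253 = 28.05534
Contributions (O − E)²/E:
  (32 − 29.43083)²/29.43083 = 0.2243
  (30 − 21.06324)²/21.06324 = 3.7917
  (11 − 22.50593)²/22.50593 = 5.8823
  (37 − 35.88142)²/35.88142 = 0.0349
  (28 − 25.67984)²/25.67984 = 0.2096
  (24 − 27.43874)²/27.43874 = 0.4310
  (33 − 36.68775)²/36.68775 = 0.3707
  (15 − 26.25692)²/26.25692 = 4.8261
  (43 − 28.05534)²/28.05534 = 7.9608
χ² = 0.2243 + 3.7917 + 5.8823 + 0.0349 + 0.2096 + 0.4310 + 0.3707 + 4.8261 + 7.9608 = 23.731

23.731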